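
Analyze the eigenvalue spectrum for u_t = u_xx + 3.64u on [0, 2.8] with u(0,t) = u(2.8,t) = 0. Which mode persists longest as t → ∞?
Eigenvalues: λₙ = n²π²/2.8² - 3.64.
First three modes:
  n=1: λ₁ = π²/2.8² - 3.64 ≈ -2.381
  n=2: λ₂ = 4π²/2.8² - 3.64 ≈ 1.396
  n=3: λ₃ = 9π²/2.8² - 3.64 ≈ 7.69
Since π²/2.8² ≈ 1.259 < 3.64, λ₁ < 0.
The n=1 mode grows fastest (−λₙ is largest for n=1) → dominates.
Asymptotic: u ~ c₁ sin(πx/2.8) e^{2.381t} (exponential growth at rate −λ₁ ≈ 2.381).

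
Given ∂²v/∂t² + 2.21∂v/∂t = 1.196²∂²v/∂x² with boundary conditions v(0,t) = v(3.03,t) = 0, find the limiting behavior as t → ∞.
v → 0. Damping (γ=2.21) dissipates energy; oscillations decay exponentially.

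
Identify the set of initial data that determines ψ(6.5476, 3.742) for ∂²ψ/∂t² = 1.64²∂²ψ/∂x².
Domain of dependence: [0.41072, 12.68448]. Signals travel at speed 1.64, so data within |x - 6.5476| ≤ 1.64·3.742 = 6.13688 can reach the point.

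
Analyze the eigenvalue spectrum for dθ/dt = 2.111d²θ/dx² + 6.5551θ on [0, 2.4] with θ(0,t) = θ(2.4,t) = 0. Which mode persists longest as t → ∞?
Eigenvalues: λₙ = 2.111n²π²/2.4² - 6.5551.
First three modes:
  n=1: λ₁ = 2.111π²/2.4² - 6.5551 ≈ -2.938
  n=2: λ₂ = 8.444π²/2.4² - 6.5551 ≈ 7.913
  n=3: λ₃ = 18.999π²/2.4² - 6.5551 ≈ 25.999
Since 2.111π²/2.4² ≈ 3.617 < 6.5551, λ₁ < 0.
The n=1 mode grows fastest (−λₙ is largest for n=1) → dominates.
Asymptotic: θ ~ c₁ sin(πx/2.4) e^{2.938t} (exponential growth at rate −λ₁ ≈ 2.938).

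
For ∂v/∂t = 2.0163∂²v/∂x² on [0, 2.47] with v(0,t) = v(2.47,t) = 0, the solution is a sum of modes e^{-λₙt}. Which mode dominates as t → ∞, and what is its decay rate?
Eigenvalues: λₙ = 2.0163n²π²/2.47².
First three modes:
  n=1: λ₁ = 2.0163π²/2.47² ≈ 3.262
  n=2: λ₂ = 8.0652π²/2.47² ≈ 13.047 (4× faster decay)
  n=3: λ₃ = 18.1467π²/2.47² ≈ 29.356 (9× faster decay)
As t → ∞, higher modes decay exponentially faster. The n=1 mode dominates: v ~ c₁ sin(πx/2.47) e^{-λ₁t}.
Decay rate: λ₁ = 2.0163π²/2.47² ≈ 3.262.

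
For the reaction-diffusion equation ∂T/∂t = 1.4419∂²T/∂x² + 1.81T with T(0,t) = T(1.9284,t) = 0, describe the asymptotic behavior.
T → 0. Diffusion dominates reaction (r=1.81 < κπ²/L²≈3.83); solution decays.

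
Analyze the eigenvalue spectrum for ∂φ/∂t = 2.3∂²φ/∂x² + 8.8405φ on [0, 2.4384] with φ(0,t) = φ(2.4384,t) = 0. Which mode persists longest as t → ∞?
Eigenvalues: λₙ = 2.3n²π²/2.4384² - 8.8405.
First three modes:
  n=1: λ₁ = 2.3π²/2.4384² - 8.8405 ≈ -5.023
  n=2: λ₂ = 9.2π²/2.4384² - 8.8405 ≈ 6.431
  n=3: λ₃ = 20.7π²/2.4384² - 8.8405 ≈ 25.52
Since 2.3π²/2.4384² ≈ 3.818 < 8.8405, λ₁ < 0.
The n=1 mode grows fastest (−λₙ is largest for n=1) → dominates.
Asymptotic: φ ~ c₁ sin(πx/2.4384) e^{5.023t} (exponential growth at rate −λ₁ ≈ 5.023).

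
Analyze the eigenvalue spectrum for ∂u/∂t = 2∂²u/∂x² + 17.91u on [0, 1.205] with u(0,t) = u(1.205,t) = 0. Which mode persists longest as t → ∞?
Eigenvalues: λₙ = 2n²π²/1.205² - 17.91.
First three modes:
  n=1: λ₁ = 2π²/1.205² - 17.91 ≈ -4.316
  n=2: λ₂ = 8π²/1.205² - 17.91 ≈ 36.467
  n=3: λ₃ = 18π²/1.205² - 17.91 ≈ 104.438
Since 2π²/1.205² ≈ 13.594 < 17.91, λ₁ < 0.
The n=1 mode grows fastest (−λₙ is largest for n=1) → dominates.
Asymptotic: u ~ c₁ sin(πx/1.205) e^{4.316t} (exponential growth at rate −λ₁ ≈ 4.316).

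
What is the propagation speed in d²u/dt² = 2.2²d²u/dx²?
Speed = 2.2. Information travels along characteristics x = x₀ ± 2.2t.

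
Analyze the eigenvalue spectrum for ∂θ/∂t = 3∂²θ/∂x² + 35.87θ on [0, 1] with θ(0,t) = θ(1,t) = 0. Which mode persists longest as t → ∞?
Eigenvalues: λₙ = 3n²π²/1² - 35.87.
First three modes:
  n=1: λ₁ = 3π² - 35.87 ≈ -6.261
  n=2: λ₂ = 12π² - 35.87 ≈ 82.565
  n=3: λ₃ = 27π² - 35.87 ≈ 230.609
Since 3π² ≈ 29.609 < 35.87, λ₁ < 0.
The n=1 mode grows fastest (−λₙ is largest for n=1) → dominates.
Asymptotic: θ ~ c₁ sin(πx/1) e^{6.261t} (exponential growth at rate −λ₁ ≈ 6.261).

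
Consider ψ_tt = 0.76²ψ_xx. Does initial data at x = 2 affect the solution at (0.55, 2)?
Yes. The domain of dependence is [-0.97, 2.07], and 2 ∈ [-0.97, 2.07].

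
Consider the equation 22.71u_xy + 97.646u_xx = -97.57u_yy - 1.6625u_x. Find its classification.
Rewriting in standard form: 97.646u_xx + 22.71u_xy + 97.57u_yy + 1.6625u_x = 0. Elliptic. (A = 97.646, B = 22.71, C = 97.57 gives B² - 4AC = -37593.53678.)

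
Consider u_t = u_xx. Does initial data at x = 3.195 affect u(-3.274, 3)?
Yes, for any finite x. The heat equation has infinite propagation speed, so all initial data affects all points at any t > 0.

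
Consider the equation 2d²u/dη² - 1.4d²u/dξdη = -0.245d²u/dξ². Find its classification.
Rewriting in standard form: 0.245d²u/dξ² - 1.4d²u/dξdη + 2d²u/dη² = 0. Parabolic. (A = 0.245, B = -1.4, C = 2 gives B² - 4AC = 0.)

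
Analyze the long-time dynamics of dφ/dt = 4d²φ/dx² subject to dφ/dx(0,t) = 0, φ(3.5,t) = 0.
Long-time behavior: φ → 0. Heat escapes through the Dirichlet boundary.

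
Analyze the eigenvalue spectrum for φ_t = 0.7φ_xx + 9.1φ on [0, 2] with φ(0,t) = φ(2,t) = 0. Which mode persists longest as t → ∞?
Eigenvalues: λₙ = 0.7n²π²/2² - 9.1.
First three modes:
  n=1: λ₁ = 0.7π²/2² - 9.1 ≈ -7.373
  n=2: λ₂ = 2.8π²/2² - 9.1 ≈ -2.191
  n=3: λ₃ = 6.3π²/2² - 9.1 ≈ 6.445
Since 0.7π²/2² ≈ 1.727 < 9.1, λ₁ < 0.
The n=1 mode grows fastest (−λₙ is largest for n=1) → dominates.
Asymptotic: φ ~ c₁ sin(πx/2) e^{7.373t} (exponential growth at rate −λ₁ ≈ 7.373).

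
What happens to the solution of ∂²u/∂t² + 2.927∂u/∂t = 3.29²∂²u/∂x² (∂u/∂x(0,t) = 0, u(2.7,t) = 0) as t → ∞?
u → 0. Damping (γ=2.927) dissipates energy; oscillations decay exponentially.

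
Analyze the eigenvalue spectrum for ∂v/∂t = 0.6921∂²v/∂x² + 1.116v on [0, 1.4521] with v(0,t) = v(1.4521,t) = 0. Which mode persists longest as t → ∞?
Eigenvalues: λₙ = 0.6921n²π²/1.4521² - 1.116.
First three modes:
  n=1: λ₁ = 0.6921π²/1.4521² - 1.116 ≈ 2.123
  n=2: λ₂ = 2.7684π²/1.4521² - 1.116 ≈ 11.842
  n=3: λ₃ = 6.2289π²/1.4521² - 1.116 ≈ 28.039
Since 0.6921π²/1.4521² ≈ 3.239 > 1.116, all λₙ > 0.
The n=1 mode decays slowest → dominates as t → ∞.
Asymptotic: v ~ c₁ sin(πx/1.4521) e^{-λ₁t} with decay rate λ₁ ≈ 2.123.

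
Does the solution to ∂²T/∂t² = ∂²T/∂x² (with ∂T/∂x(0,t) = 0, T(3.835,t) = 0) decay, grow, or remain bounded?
T oscillates (no decay). Energy is conserved; the solution oscillates indefinitely as standing waves.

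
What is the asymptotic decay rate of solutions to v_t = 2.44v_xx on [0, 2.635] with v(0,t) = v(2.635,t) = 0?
Eigenvalues: λₙ = 2.44n²π²/2.635².
First three modes:
  n=1: λ₁ = 2.44π²/2.635² ≈ 3.468
  n=2: λ₂ = 9.76π²/2.635² ≈ 13.874 (4× faster decay)
  n=3: λ₃ = 21.96π²/2.635² ≈ 31.216 (9× faster decay)
As t → ∞, higher modes decay exponentially faster. The n=1 mode dominates: v ~ c₁ sin(πx/2.635) e^{-λ₁t}.
Decay rate: λ₁ = 2.44π²/2.635² ≈ 3.468.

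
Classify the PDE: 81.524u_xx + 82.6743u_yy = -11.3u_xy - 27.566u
Rewriting in standard form: 81.524u_xx + 11.3u_xy + 82.6743u_yy + 27.566u = 0. A = 81.524, B = 11.3, C = 82.6743. Discriminant B² - 4AC = -26832.0685328. Since -26832.0685328 < 0, elliptic.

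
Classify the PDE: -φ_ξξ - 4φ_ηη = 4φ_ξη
Rewriting in standard form: -φ_ξξ - 4φ_ξη - 4φ_ηη = 0. A = -1, B = -4, C = -4. Discriminant B² - 4AC = 0. Since 0 = 0, parabolic.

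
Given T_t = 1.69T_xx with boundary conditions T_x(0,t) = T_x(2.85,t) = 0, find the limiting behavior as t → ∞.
T → constant (steady state). Heat is conserved (no flux at boundaries); solution approaches the spatial average.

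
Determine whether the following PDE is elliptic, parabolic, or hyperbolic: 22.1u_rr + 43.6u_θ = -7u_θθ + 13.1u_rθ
Rewriting in standard form: 22.1u_rr - 13.1u_rθ + 7u_θθ + 43.6u_θ = 0. Coefficients: A = 22.1, B = -13.1, C = 7. B² - 4AC = -447.19, which is negative, so the equation is elliptic.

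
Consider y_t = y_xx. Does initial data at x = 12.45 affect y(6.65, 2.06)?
Yes, for any finite x. The heat equation has infinite propagation speed, so all initial data affects all points at any t > 0.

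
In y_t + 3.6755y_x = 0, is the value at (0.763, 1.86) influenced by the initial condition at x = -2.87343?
No. Only data at x = -6.07343 affects (0.763, 1.86). Advection has one-way propagation along characteristics.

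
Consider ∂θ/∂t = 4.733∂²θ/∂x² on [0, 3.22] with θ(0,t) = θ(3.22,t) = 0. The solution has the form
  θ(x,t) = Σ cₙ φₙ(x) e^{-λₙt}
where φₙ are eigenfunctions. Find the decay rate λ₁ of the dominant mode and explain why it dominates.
Eigenvalues: λₙ = 4.733n²π²/3.22².
First three modes:
  n=1: λ₁ = 4.733π²/3.22² ≈ 4.505
  n=2: λ₂ = 18.932π²/3.22² ≈ 18.021 (4× faster decay)
  n=3: λ₃ = 42.597π²/3.22² ≈ 40.548 (9× faster decay)
As t → ∞, higher modes decay exponentially faster. The n=1 mode dominates: θ ~ c₁ sin(πx/3.22) e^{-λ₁t}.
Decay rate: λ₁ = 4.733π²/3.22² ≈ 4.505.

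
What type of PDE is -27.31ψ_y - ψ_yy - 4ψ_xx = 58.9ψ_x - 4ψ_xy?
Rewriting in standard form: -4ψ_xx + 4ψ_xy - ψ_yy - 58.9ψ_x - 27.31ψ_y = 0. With A = -4, B = 4, C = -1, the discriminant is 0. This is a parabolic PDE.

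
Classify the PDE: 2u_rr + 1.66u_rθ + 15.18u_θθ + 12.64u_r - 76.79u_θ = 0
A = 2, B = 1.66, C = 15.18. Discriminant B² - 4AC = -118.6844. Since -118.6844 < 0, elliptic.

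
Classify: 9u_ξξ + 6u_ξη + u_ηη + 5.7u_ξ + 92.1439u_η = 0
Parabolic (discriminant = 0).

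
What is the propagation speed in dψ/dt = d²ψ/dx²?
Infinite. The heat equation is parabolic, not hyperbolic, so disturbances propagate instantly.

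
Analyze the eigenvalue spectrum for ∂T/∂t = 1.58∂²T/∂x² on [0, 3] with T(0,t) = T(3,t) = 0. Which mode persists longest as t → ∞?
Eigenvalues: λₙ = 1.58n²π²/3².
First three modes:
  n=1: λ₁ = 1.58π²/3² ≈ 1.733
  n=2: λ₂ = 6.32π²/3² ≈ 6.931 (4× faster decay)
  n=3: λ₃ = 14.22π²/3² ≈ 15.594 (9× faster decay)
As t → ∞, higher modes decay exponentially faster. The n=1 mode dominates: T ~ c₁ sin(πx/3) e^{-λ₁t}.
Decay rate: λ₁ = 1.58π²/3² ≈ 1.733.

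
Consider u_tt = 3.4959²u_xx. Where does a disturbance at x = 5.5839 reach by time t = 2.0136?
Domain of influence: [-1.45544424, 12.62324424]. Data at x = 5.5839 spreads outward at speed 3.4959.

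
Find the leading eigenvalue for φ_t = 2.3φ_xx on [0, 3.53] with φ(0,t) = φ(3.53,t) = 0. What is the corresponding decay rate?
Eigenvalues: λₙ = 2.3n²π²/3.53².
First three modes:
  n=1: λ₁ = 2.3π²/3.53² ≈ 1.822
  n=2: λ₂ = 9.2π²/3.53² ≈ 7.287 (4× faster decay)
  n=3: λ₃ = 20.7π²/3.53² ≈ 16.395 (9× faster decay)
As t → ∞, higher modes decay exponentially faster. The n=1 mode dominates: φ ~ c₁ sin(πx/3.53) e^{-λ₁t}.
Decay rate: λ₁ = 2.3π²/3.53² ≈ 1.822.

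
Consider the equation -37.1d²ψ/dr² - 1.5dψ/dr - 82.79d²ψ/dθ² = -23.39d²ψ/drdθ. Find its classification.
Rewriting in standard form: -37.1d²ψ/dr² + 23.39d²ψ/drdθ - 82.79d²ψ/dθ² - 1.5dψ/dr = 0. Elliptic. (A = -37.1, B = 23.39, C = -82.79 gives B² - 4AC = -11738.9439.)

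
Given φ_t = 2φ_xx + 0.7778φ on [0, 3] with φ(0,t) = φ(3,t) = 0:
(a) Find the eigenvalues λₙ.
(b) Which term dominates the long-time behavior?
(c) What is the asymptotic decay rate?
Eigenvalues: λₙ = 2n²π²/3² - 0.7778.
First three modes:
  n=1: λ₁ = 2π²/3² - 0.7778 ≈ 1.415
  n=2: λ₂ = 8π²/3² - 0.7778 ≈ 7.995
  n=3: λ₃ = 18π²/3² - 0.7778 ≈ 18.961
Since 2π²/3² ≈ 2.193 > 0.7778, all λₙ > 0.
The n=1 mode decays slowest → dominates as t → ∞.
Asymptotic: φ ~ c₁ sin(πx/3) e^{-λ₁t} with decay rate λ₁ ≈ 1.415.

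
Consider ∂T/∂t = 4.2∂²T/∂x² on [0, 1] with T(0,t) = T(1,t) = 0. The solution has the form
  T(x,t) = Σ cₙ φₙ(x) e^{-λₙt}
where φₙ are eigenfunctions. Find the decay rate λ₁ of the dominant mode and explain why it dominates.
Eigenvalues: λₙ = 4.2n²π².
First three modes:
  n=1: λ₁ = 4.2π² ≈ 41.452
  n=2: λ₂ = 16.8π² ≈ 165.809 (4× faster decay)
  n=3: λ₃ = 37.8π² ≈ 373.071 (9× faster decay)
As t → ∞, higher modes decay exponentially faster. The n=1 mode dominates: T ~ c₁ sin(πx) e^{-λ₁t}.
Decay rate: λ₁ = 4.2π² ≈ 41.452.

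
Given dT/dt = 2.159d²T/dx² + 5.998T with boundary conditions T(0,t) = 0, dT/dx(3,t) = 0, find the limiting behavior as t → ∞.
T grows unboundedly. Reaction dominates diffusion (r=5.998 > κπ²/(4L²)≈0.59); solution grows exponentially.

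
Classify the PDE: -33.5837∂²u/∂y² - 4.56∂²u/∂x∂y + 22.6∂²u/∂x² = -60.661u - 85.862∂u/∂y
Rewriting in standard form: 22.6∂²u/∂x² - 4.56∂²u/∂x∂y - 33.5837∂²u/∂y² + 85.862∂u/∂y + 60.661u = 0. A = 22.6, B = -4.56, C = -33.5837. Discriminant B² - 4AC = 3056.76008. Since 3056.76008 > 0, hyperbolic.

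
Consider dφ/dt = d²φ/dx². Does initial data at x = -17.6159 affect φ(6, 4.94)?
Yes, for any finite x. The heat equation has infinite propagation speed, so all initial data affects all points at any t > 0.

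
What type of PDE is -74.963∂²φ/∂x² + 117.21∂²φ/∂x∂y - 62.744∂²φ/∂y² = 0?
With A = -74.963, B = 117.21, C = -62.744, the discriminant is -5075.729788. This is an elliptic PDE.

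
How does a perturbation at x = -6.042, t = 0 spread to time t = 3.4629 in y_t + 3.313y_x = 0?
At x = 5.4305877. The characteristic carries data from (-6.042, 0) to (5.4305877, 3.4629).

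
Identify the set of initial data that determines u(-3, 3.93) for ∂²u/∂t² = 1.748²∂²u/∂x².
Domain of dependence: [-9.86964, 3.86964]. Signals travel at speed 1.748, so data within |x - -3| ≤ 1.748·3.93 = 6.86964 can reach the point.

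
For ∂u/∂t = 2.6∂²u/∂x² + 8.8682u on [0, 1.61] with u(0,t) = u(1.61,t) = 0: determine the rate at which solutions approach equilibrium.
Eigenvalues: λₙ = 2.6n²π²/1.61² - 8.8682.
First three modes:
  n=1: λ₁ = 2.6π²/1.61² - 8.8682 ≈ 1.031
  n=2: λ₂ = 10.4π²/1.61² - 8.8682 ≈ 30.731
  n=3: λ₃ = 23.4π²/1.61² - 8.8682 ≈ 80.229
Since 2.6π²/1.61² ≈ 9.9 > 8.8682, all λₙ > 0.
The n=1 mode decays slowest → dominates as t → ∞.
Asymptotic: u ~ c₁ sin(πx/1.61) e^{-λ₁t} with decay rate λ₁ ≈ 1.031.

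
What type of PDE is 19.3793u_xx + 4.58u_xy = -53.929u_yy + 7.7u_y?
Rewriting in standard form: 19.3793u_xx + 4.58u_xy + 53.929u_yy - 7.7u_y = 0. With A = 19.3793, B = 4.58, C = 53.929, the discriminant is -4159.4486788. This is an elliptic PDE.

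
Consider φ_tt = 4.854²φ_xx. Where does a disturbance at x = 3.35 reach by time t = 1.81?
Domain of influence: [-5.43574, 12.13574]. Data at x = 3.35 spreads outward at speed 4.854.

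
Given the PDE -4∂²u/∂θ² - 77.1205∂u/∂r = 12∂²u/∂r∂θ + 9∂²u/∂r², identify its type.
Rewriting in standard form: -9∂²u/∂r² - 12∂²u/∂r∂θ - 4∂²u/∂θ² - 77.1205∂u/∂r = 0. The second-order coefficients are A = -9, B = -12, C = -4. Since B² - 4AC = 0 = 0, this is a parabolic PDE.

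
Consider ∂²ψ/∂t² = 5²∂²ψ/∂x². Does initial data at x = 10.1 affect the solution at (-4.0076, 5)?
Yes. The domain of dependence is [-29.0076, 20.9924], and 10.1 ∈ [-29.0076, 20.9924].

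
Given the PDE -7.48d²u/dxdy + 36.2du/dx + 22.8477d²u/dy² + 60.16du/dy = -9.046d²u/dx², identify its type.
Rewriting in standard form: 9.046d²u/dx² - 7.48d²u/dxdy + 22.8477d²u/dy² + 36.2du/dx + 60.16du/dy = 0. The second-order coefficients are A = 9.046, B = -7.48, C = 22.8477. Since B² - 4AC = -770.7707768 < 0, this is an elliptic PDE.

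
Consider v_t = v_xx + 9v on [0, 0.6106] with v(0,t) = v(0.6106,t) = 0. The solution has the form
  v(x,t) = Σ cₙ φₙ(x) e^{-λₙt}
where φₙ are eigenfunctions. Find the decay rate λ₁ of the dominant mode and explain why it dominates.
Eigenvalues: λₙ = n²π²/0.6106² - 9.
First three modes:
  n=1: λ₁ = π²/0.6106² - 9 ≈ 17.472
  n=2: λ₂ = 4π²/0.6106² - 9 ≈ 96.888
  n=3: λ₃ = 9π²/0.6106² - 9 ≈ 229.248
Since π²/0.6106² ≈ 26.472 > 9, all λₙ > 0.
The n=1 mode decays slowest → dominates as t → ∞.
Asymptotic: v ~ c₁ sin(πx/0.6106) e^{-λ₁t} with decay rate λ₁ ≈ 17.472.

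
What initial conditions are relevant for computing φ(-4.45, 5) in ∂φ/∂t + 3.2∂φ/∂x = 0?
A single point: x = -20.45. The characteristic through (-4.45, 5) is x - 3.2t = const, so x = -4.45 - 3.2·5 = -20.45.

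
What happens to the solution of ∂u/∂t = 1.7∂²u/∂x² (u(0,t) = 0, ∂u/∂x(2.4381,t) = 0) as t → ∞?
u → 0. Heat escapes through the Dirichlet boundary.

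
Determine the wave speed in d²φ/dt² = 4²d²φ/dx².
Speed = 4. Information travels along characteristics x = x₀ ± 4t.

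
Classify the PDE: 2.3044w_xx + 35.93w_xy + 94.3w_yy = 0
A = 2.3044, B = 35.93, C = 94.3. Discriminant B² - 4AC = 421.74522. Since 421.74522 > 0, hyperbolic.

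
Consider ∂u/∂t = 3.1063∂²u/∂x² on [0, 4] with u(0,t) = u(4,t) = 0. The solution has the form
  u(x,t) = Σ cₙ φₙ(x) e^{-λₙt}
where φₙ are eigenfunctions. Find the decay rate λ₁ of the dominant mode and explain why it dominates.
Eigenvalues: λₙ = 3.1063n²π²/4².
First three modes:
  n=1: λ₁ = 3.1063π²/4² ≈ 1.916
  n=2: λ₂ = 12.4252π²/4² ≈ 7.664 (4× faster decay)
  n=3: λ₃ = 27.9567π²/4² ≈ 17.245 (9× faster decay)
As t → ∞, higher modes decay exponentially faster. The n=1 mode dominates: u ~ c₁ sin(πx/4) e^{-λ₁t}.
Decay rate: λ₁ = 3.1063π²/4² ≈ 1.916.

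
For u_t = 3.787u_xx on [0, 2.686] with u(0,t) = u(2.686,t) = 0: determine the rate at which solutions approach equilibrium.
Eigenvalues: λₙ = 3.787n²π²/2.686².
First three modes:
  n=1: λ₁ = 3.787π²/2.686² ≈ 5.181
  n=2: λ₂ = 15.148π²/2.686² ≈ 20.723 (4× faster decay)
  n=3: λ₃ = 34.083π²/2.686² ≈ 46.626 (9× faster decay)
As t → ∞, higher modes decay exponentially faster. The n=1 mode dominates: u ~ c₁ sin(πx/2.686) e^{-λ₁t}.
Decay rate: λ₁ = 3.787π²/2.686² ≈ 5.181.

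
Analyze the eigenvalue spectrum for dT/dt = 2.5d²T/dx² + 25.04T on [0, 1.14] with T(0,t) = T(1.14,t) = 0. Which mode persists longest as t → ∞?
Eigenvalues: λₙ = 2.5n²π²/1.14² - 25.04.
First three modes:
  n=1: λ₁ = 2.5π²/1.14² - 25.04 ≈ -6.054
  n=2: λ₂ = 10π²/1.14² - 25.04 ≈ 50.903
  n=3: λ₃ = 22.5π²/1.14² - 25.04 ≈ 145.833
Since 2.5π²/1.14² ≈ 18.986 < 25.04, λ₁ < 0.
The n=1 mode grows fastest (−λₙ is largest for n=1) → dominates.
Asymptotic: T ~ c₁ sin(πx/1.14) e^{6.054t} (exponential growth at rate −λ₁ ≈ 6.054).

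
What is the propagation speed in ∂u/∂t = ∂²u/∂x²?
Infinite. The heat equation is parabolic, not hyperbolic, so disturbances propagate instantly.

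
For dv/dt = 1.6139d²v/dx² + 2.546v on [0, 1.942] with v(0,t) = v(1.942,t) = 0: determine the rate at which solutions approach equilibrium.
Eigenvalues: λₙ = 1.6139n²π²/1.942² - 2.546.
First three modes:
  n=1: λ₁ = 1.6139π²/1.942² - 2.546 ≈ 1.678
  n=2: λ₂ = 6.4556π²/1.942² - 2.546 ≈ 14.348
  n=3: λ₃ = 14.5251π²/1.942² - 2.546 ≈ 35.466
Since 1.6139π²/1.942² ≈ 4.224 > 2.546, all λₙ > 0.
The n=1 mode decays slowest → dominates as t → ∞.
Asymptotic: v ~ c₁ sin(πx/1.942) e^{-λ₁t} with decay rate λ₁ ≈ 1.678.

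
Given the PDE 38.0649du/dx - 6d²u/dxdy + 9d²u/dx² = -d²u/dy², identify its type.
Rewriting in standard form: 9d²u/dx² - 6d²u/dxdy + d²u/dy² + 38.0649du/dx = 0. The second-order coefficients are A = 9, B = -6, C = 1. Since B² - 4AC = 0 = 0, this is a parabolic PDE.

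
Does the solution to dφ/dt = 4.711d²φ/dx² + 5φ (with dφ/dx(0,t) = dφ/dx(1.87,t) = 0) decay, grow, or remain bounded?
φ grows unboundedly. With Neumann BCs the constant mode has diffusion eigenvalue 0, so any r > 0 makes it grow like e^(5t); solution grows exponentially.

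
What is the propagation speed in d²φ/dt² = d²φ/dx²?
Speed = 1. Information travels along characteristics x = x₀ ± 1t.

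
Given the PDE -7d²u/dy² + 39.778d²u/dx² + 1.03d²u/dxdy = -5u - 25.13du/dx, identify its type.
Rewriting in standard form: 39.778d²u/dx² + 1.03d²u/dxdy - 7d²u/dy² + 25.13du/dx + 5u = 0. The second-order coefficients are A = 39.778, B = 1.03, C = -7. Since B² - 4AC = 1114.8449 > 0, this is a hyperbolic PDE.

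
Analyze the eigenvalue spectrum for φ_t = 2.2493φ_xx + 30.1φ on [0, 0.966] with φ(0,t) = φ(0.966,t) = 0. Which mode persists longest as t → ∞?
Eigenvalues: λₙ = 2.2493n²π²/0.966² - 30.1.
First three modes:
  n=1: λ₁ = 2.2493π²/0.966² - 30.1 ≈ -6.31
  n=2: λ₂ = 8.9972π²/0.966² - 30.1 ≈ 65.06
  n=3: λ₃ = 20.2437π²/0.966² - 30.1 ≈ 184.009
Since 2.2493π²/0.966² ≈ 23.79 < 30.1, λ₁ < 0.
The n=1 mode grows fastest (−λₙ is largest for n=1) → dominates.
Asymptotic: φ ~ c₁ sin(πx/0.966) e^{6.31t} (exponential growth at rate −λ₁ ≈ 6.31).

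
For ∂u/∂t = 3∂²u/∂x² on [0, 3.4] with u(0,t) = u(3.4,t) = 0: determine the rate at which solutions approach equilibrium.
Eigenvalues: λₙ = 3n²π²/3.4².
First three modes:
  n=1: λ₁ = 3π²/3.4² ≈ 2.561
  n=2: λ₂ = 12π²/3.4² ≈ 10.245 (4× faster decay)
  n=3: λ₃ = 27π²/3.4² ≈ 23.052 (9× faster decay)
As t → ∞, higher modes decay exponentially faster. The n=1 mode dominates: u ~ c₁ sin(πx/3.4) e^{-λ₁t}.
Decay rate: λ₁ = 3π²/3.4² ≈ 2.561.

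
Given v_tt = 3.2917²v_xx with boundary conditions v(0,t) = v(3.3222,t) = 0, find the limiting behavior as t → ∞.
v oscillates (no decay). Energy is conserved; the solution oscillates indefinitely as standing waves.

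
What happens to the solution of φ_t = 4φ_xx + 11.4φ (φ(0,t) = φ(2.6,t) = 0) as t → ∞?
φ grows unboundedly. Reaction dominates diffusion (r=11.4 > κπ²/L²≈5.84); solution grows exponentially.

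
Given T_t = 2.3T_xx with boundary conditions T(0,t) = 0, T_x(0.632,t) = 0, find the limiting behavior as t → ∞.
T → 0. Heat escapes through the Dirichlet boundary.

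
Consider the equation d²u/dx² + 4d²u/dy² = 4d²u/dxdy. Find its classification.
Rewriting in standard form: d²u/dx² - 4d²u/dxdy + 4d²u/dy² = 0. Parabolic. (A = 1, B = -4, C = 4 gives B² - 4AC = 0.)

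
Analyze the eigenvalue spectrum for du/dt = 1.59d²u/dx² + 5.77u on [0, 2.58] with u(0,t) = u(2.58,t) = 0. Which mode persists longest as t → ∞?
Eigenvalues: λₙ = 1.59n²π²/2.58² - 5.77.
First three modes:
  n=1: λ₁ = 1.59π²/2.58² - 5.77 ≈ -3.412
  n=2: λ₂ = 6.36π²/2.58² - 5.77 ≈ 3.66
  n=3: λ₃ = 14.31π²/2.58² - 5.77 ≈ 15.448
Since 1.59π²/2.58² ≈ 2.358 < 5.77, λ₁ < 0.
The n=1 mode grows fastest (−λₙ is largest for n=1) → dominates.
Asymptotic: u ~ c₁ sin(πx/2.58) e^{3.412t} (exponential growth at rate −λ₁ ≈ 3.412).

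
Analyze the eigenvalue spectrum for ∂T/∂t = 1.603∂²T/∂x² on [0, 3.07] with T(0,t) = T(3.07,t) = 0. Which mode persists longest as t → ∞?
Eigenvalues: λₙ = 1.603n²π²/3.07².
First three modes:
  n=1: λ₁ = 1.603π²/3.07² ≈ 1.679
  n=2: λ₂ = 6.412π²/3.07² ≈ 6.715 (4× faster decay)
  n=3: λ₃ = 14.427π²/3.07² ≈ 15.108 (9× faster decay)
As t → ∞, higher modes decay exponentially faster. The n=1 mode dominates: T ~ c₁ sin(πx/3.07) e^{-λ₁t}.
Decay rate: λ₁ = 1.603π²/3.07² ≈ 1.679.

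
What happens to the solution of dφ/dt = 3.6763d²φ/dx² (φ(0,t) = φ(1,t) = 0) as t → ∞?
φ → 0. Heat diffuses out through both boundaries.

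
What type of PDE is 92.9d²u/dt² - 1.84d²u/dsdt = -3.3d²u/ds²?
Rewriting in standard form: 3.3d²u/ds² - 1.84d²u/dsdt + 92.9d²u/dt² = 0. With A = 3.3, B = -1.84, C = 92.9, the discriminant is -1222.8944. This is an elliptic PDE.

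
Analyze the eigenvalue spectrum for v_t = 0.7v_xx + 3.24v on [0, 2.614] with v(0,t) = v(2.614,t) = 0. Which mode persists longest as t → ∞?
Eigenvalues: λₙ = 0.7n²π²/2.614² - 3.24.
First three modes:
  n=1: λ₁ = 0.7π²/2.614² - 3.24 ≈ -2.229
  n=2: λ₂ = 2.8π²/2.614² - 3.24 ≈ 0.804
  n=3: λ₃ = 6.3π²/2.614² - 3.24 ≈ 5.86
Since 0.7π²/2.614² ≈ 1.011 < 3.24, λ₁ < 0.
The n=1 mode grows fastest (−λₙ is largest for n=1) → dominates.
Asymptotic: v ~ c₁ sin(πx/2.614) e^{2.229t} (exponential growth at rate −λ₁ ≈ 2.229).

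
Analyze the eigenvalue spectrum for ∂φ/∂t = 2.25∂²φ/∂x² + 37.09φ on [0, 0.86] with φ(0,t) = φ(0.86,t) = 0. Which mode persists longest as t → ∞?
Eigenvalues: λₙ = 2.25n²π²/0.86² - 37.09.
First three modes:
  n=1: λ₁ = 2.25π²/0.86² - 37.09 ≈ -7.065
  n=2: λ₂ = 9π²/0.86² - 37.09 ≈ 83.011
  n=3: λ₃ = 20.25π²/0.86² - 37.09 ≈ 233.136
Since 2.25π²/0.86² ≈ 30.025 < 37.09, λ₁ < 0.
The n=1 mode grows fastest (−λₙ is largest for n=1) → dominates.
Asymptotic: φ ~ c₁ sin(πx/0.86) e^{7.065t} (exponential growth at rate −λ₁ ≈ 7.065).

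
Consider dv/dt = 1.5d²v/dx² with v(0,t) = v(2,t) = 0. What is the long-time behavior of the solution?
As t → ∞, v → 0. Heat diffuses out through both boundaries.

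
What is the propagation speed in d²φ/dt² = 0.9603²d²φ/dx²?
Speed = 0.9603. Information travels along characteristics x = x₀ ± 0.9603t.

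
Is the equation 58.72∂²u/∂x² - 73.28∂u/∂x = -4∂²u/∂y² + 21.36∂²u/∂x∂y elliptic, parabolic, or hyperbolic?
Rewriting in standard form: 58.72∂²u/∂x² - 21.36∂²u/∂x∂y + 4∂²u/∂y² - 73.28∂u/∂x = 0. Computing B² - 4AC with A = 58.72, B = -21.36, C = 4: discriminant = -483.2704 (negative). Answer: elliptic.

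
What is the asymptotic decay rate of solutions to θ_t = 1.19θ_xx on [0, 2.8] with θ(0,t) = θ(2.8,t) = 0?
Eigenvalues: λₙ = 1.19n²π²/2.8².
First three modes:
  n=1: λ₁ = 1.19π²/2.8² ≈ 1.498
  n=2: λ₂ = 4.76π²/2.8² ≈ 5.992 (4× faster decay)
  n=3: λ₃ = 10.71π²/2.8² ≈ 13.483 (9× faster decay)
As t → ∞, higher modes decay exponentially faster. The n=1 mode dominates: θ ~ c₁ sin(πx/2.8) e^{-λ₁t}.
Decay rate: λ₁ = 1.19π²/2.8² ≈ 1.498.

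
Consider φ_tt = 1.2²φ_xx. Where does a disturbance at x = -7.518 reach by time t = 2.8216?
Domain of influence: [-10.90392, -4.13208]. Data at x = -7.518 spreads outward at speed 1.2.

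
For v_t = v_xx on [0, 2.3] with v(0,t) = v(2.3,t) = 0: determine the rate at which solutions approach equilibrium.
Eigenvalues: λₙ = n²π²/2.3².
First three modes:
  n=1: λ₁ = π²/2.3² ≈ 1.866
  n=2: λ₂ = 4π²/2.3² ≈ 7.463 (4× faster decay)
  n=3: λ₃ = 9π²/2.3² ≈ 16.791 (9× faster decay)
As t → ∞, higher modes decay exponentially faster. The n=1 mode dominates: v ~ c₁ sin(πx/2.3) e^{-λ₁t}.
Decay rate: λ₁ = π²/2.3² ≈ 1.866.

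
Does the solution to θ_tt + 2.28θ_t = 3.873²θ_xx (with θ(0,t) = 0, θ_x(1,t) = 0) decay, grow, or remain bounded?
θ → 0. Damping (γ=2.28) dissipates energy; oscillations decay exponentially.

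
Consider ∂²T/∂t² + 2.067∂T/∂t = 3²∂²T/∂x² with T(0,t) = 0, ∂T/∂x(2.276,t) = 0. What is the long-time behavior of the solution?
As t → ∞, T → 0. Damping (γ=2.067) dissipates energy; oscillations decay exponentially.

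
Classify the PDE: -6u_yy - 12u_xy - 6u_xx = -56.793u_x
Rewriting in standard form: -6u_xx - 12u_xy - 6u_yy + 56.793u_x = 0. A = -6, B = -12, C = -6. Discriminant B² - 4AC = 0. Since 0 = 0, parabolic.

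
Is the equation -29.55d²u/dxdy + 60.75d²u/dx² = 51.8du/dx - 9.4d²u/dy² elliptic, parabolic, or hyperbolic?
Rewriting in standard form: 60.75d²u/dx² - 29.55d²u/dxdy + 9.4d²u/dy² - 51.8du/dx = 0. Computing B² - 4AC with A = 60.75, B = -29.55, C = 9.4: discriminant = -1410.9975 (negative). Answer: elliptic.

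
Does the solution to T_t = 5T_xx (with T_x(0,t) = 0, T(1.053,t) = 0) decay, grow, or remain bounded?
T → 0. Heat escapes through the Dirichlet boundary.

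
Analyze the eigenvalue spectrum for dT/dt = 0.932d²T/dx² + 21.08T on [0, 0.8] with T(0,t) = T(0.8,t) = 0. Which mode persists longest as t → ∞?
Eigenvalues: λₙ = 0.932n²π²/0.8² - 21.08.
First three modes:
  n=1: λ₁ = 0.932π²/0.8² - 21.08 ≈ -6.707
  n=2: λ₂ = 3.728π²/0.8² - 21.08 ≈ 36.41
  n=3: λ₃ = 8.388π²/0.8² - 21.08 ≈ 108.274
Since 0.932π²/0.8² ≈ 14.373 < 21.08, λ₁ < 0.
The n=1 mode grows fastest (−λₙ is largest for n=1) → dominates.
Asymptotic: T ~ c₁ sin(πx/0.8) e^{6.707t} (exponential growth at rate −λ₁ ≈ 6.707).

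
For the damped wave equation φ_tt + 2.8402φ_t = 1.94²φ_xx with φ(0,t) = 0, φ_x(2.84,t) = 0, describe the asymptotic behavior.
φ → 0. Damping (γ=2.8402) dissipates energy; oscillations decay exponentially.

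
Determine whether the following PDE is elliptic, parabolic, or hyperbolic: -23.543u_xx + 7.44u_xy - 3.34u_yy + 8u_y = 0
Coefficients: A = -23.543, B = 7.44, C = -3.34. B² - 4AC = -259.18088, which is negative, so the equation is elliptic.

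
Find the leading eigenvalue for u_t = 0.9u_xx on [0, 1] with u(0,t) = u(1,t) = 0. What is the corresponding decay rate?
Eigenvalues: λₙ = 0.9n²π².
First three modes:
  n=1: λ₁ = 0.9π² ≈ 8.883
  n=2: λ₂ = 3.6π² ≈ 35.531 (4× faster decay)
  n=3: λ₃ = 8.1π² ≈ 79.944 (9× faster decay)
As t → ∞, higher modes decay exponentially faster. The n=1 mode dominates: u ~ c₁ sin(πx) e^{-λ₁t}.
Decay rate: λ₁ = 0.9π² ≈ 8.883.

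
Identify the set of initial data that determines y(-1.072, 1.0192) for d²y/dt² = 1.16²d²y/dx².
Domain of dependence: [-2.254272, 0.110272]. Signals travel at speed 1.16, so data within |x - -1.072| ≤ 1.16·1.0192 = 1.182272 can reach the point.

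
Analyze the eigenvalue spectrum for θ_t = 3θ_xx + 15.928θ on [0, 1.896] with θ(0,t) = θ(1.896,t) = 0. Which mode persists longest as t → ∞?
Eigenvalues: λₙ = 3n²π²/1.896² - 15.928.
First three modes:
  n=1: λ₁ = 3π²/1.896² - 15.928 ≈ -7.691
  n=2: λ₂ = 12π²/1.896² - 15.928 ≈ 17.018
  n=3: λ₃ = 27π²/1.896² - 15.928 ≈ 58.201
Since 3π²/1.896² ≈ 8.237 < 15.928, λ₁ < 0.
The n=1 mode grows fastest (−λₙ is largest for n=1) → dominates.
Asymptotic: θ ~ c₁ sin(πx/1.896) e^{7.691t} (exponential growth at rate −λ₁ ≈ 7.691).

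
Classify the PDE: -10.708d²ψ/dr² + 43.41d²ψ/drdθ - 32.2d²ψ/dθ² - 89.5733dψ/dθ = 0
A = -10.708, B = 43.41, C = -32.2. Discriminant B² - 4AC = 505.2377. Since 505.2377 > 0, hyperbolic.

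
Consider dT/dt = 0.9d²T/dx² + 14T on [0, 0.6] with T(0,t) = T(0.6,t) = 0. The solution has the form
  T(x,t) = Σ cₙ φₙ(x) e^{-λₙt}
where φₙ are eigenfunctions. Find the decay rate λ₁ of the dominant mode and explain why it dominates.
Eigenvalues: λₙ = 0.9n²π²/0.6² - 14.
First three modes:
  n=1: λ₁ = 0.9π²/0.6² - 14 ≈ 10.674
  n=2: λ₂ = 3.6π²/0.6² - 14 ≈ 84.696
  n=3: λ₃ = 8.1π²/0.6² - 14 ≈ 208.066
Since 0.9π²/0.6² ≈ 24.674 > 14, all λₙ > 0.
The n=1 mode decays slowest → dominates as t → ∞.
Asymptotic: T ~ c₁ sin(πx/0.6) e^{-λ₁t} with decay rate λ₁ ≈ 10.674.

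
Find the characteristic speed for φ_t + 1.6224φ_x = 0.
Speed = 1.6224. Information travels along x - 1.6224t = const (rightward).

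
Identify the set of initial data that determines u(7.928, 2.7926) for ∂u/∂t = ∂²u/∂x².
The entire real line. The heat equation has infinite propagation speed: any initial disturbance instantly affects all points (though exponentially small far away).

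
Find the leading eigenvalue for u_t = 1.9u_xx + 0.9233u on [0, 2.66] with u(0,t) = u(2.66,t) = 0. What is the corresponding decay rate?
Eigenvalues: λₙ = 1.9n²π²/2.66² - 0.9233.
First three modes:
  n=1: λ₁ = 1.9π²/2.66² - 0.9233 ≈ 1.727
  n=2: λ₂ = 7.6π²/2.66² - 0.9233 ≈ 9.678
  n=3: λ₃ = 17.1π²/2.66² - 0.9233 ≈ 22.929
Since 1.9π²/2.66² ≈ 2.65 > 0.9233, all λₙ > 0.
The n=1 mode decays slowest → dominates as t → ∞.
Asymptotic: u ~ c₁ sin(πx/2.66) e^{-λ₁t} with decay rate λ₁ ≈ 1.727.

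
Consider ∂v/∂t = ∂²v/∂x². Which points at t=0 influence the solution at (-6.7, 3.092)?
The entire real line. The heat equation has infinite propagation speed: any initial disturbance instantly affects all points (though exponentially small far away).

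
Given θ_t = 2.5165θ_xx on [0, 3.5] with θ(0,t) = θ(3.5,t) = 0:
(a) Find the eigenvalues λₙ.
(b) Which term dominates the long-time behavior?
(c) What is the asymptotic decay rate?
Eigenvalues: λₙ = 2.5165n²π²/3.5².
First three modes:
  n=1: λ₁ = 2.5165π²/3.5² ≈ 2.027
  n=2: λ₂ = 10.066π²/3.5² ≈ 8.11 (4× faster decay)
  n=3: λ₃ = 22.6485π²/3.5² ≈ 18.247 (9× faster decay)
As t → ∞, higher modes decay exponentially faster. The n=1 mode dominates: θ ~ c₁ sin(πx/3.5) e^{-λ₁t}.
Decay rate: λ₁ = 2.5165π²/3.5² ≈ 2.027.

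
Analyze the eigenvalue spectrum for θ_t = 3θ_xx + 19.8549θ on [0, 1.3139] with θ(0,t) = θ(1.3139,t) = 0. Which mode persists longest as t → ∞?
Eigenvalues: λₙ = 3n²π²/1.3139² - 19.8549.
First three modes:
  n=1: λ₁ = 3π²/1.3139² - 19.8549 ≈ -2.704
  n=2: λ₂ = 12π²/1.3139² - 19.8549 ≈ 48.75
  n=3: λ₃ = 27π²/1.3139² - 19.8549 ≈ 134.507
Since 3π²/1.3139² ≈ 17.151 < 19.8549, λ₁ < 0.
The n=1 mode grows fastest (−λₙ is largest for n=1) → dominates.
Asymptotic: θ ~ c₁ sin(πx/1.3139) e^{2.704t} (exponential growth at rate −λ₁ ≈ 2.704).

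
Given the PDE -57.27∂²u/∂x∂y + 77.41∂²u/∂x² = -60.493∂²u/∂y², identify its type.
Rewriting in standard form: 77.41∂²u/∂x² - 57.27∂²u/∂x∂y + 60.493∂²u/∂y² = 0. The second-order coefficients are A = 77.41, B = -57.27, C = 60.493. Since B² - 4AC = -15451.19962 < 0, this is an elliptic PDE.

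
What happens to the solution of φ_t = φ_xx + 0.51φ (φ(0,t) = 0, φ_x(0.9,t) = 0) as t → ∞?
φ → 0. Diffusion dominates reaction (r=0.51 < κπ²/(4L²)≈3.05); solution decays.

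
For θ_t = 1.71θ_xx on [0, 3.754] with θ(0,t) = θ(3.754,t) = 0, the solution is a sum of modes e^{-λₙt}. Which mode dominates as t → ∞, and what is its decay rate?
Eigenvalues: λₙ = 1.71n²π²/3.754².
First three modes:
  n=1: λ₁ = 1.71π²/3.754² ≈ 1.198
  n=2: λ₂ = 6.84π²/3.754² ≈ 4.79 (4× faster decay)
  n=3: λ₃ = 15.39π²/3.754² ≈ 10.778 (9× faster decay)
As t → ∞, higher modes decay exponentially faster. The n=1 mode dominates: θ ~ c₁ sin(πx/3.754) e^{-λ₁t}.
Decay rate: λ₁ = 1.71π²/3.754² ≈ 1.198.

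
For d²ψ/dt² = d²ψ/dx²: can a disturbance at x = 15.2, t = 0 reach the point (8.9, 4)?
No. The domain of dependence is [4.9, 12.9], and 15.2 is outside this interval.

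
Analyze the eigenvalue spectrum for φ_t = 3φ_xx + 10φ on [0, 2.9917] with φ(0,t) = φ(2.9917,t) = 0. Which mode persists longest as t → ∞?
Eigenvalues: λₙ = 3n²π²/2.9917² - 10.
First three modes:
  n=1: λ₁ = 3π²/2.9917² - 10 ≈ -6.692
  n=2: λ₂ = 12π²/2.9917² - 10 ≈ 3.233
  n=3: λ₃ = 27π²/2.9917² - 10 ≈ 19.773
Since 3π²/2.9917² ≈ 3.308 < 10, λ₁ < 0.
The n=1 mode grows fastest (−λₙ is largest for n=1) → dominates.
Asymptotic: φ ~ c₁ sin(πx/2.9917) e^{6.692t} (exponential growth at rate −λ₁ ≈ 6.692).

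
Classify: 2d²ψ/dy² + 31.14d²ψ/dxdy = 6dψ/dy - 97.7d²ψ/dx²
Rewriting in standard form: 97.7d²ψ/dx² + 31.14d²ψ/dxdy + 2d²ψ/dy² - 6dψ/dy = 0. Hyperbolic (discriminant = 188.0996).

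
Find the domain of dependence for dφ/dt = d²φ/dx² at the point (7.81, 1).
The entire real line. The heat equation has infinite propagation speed: any initial disturbance instantly affects all points (though exponentially small far away).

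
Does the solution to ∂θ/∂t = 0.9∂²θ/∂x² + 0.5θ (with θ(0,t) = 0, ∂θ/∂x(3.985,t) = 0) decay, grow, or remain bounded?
θ grows unboundedly. Reaction dominates diffusion (r=0.5 > κπ²/(4L²)≈0.14); solution grows exponentially.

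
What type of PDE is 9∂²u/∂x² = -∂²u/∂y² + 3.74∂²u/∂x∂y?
Rewriting in standard form: 9∂²u/∂x² - 3.74∂²u/∂x∂y + ∂²u/∂y² = 0. With A = 9, B = -3.74, C = 1, the discriminant is -22.0124. This is an elliptic PDE.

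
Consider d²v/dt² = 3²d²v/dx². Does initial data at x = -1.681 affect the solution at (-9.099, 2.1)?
No. The domain of dependence is [-15.399, -2.799], and -1.681 is outside this interval.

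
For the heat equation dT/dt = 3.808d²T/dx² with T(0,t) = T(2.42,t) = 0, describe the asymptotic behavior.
T → 0. Heat diffuses out through both boundaries.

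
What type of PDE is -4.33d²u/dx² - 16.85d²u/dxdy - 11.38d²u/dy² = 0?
With A = -4.33, B = -16.85, C = -11.38, the discriminant is 86.8209. This is a hyperbolic PDE.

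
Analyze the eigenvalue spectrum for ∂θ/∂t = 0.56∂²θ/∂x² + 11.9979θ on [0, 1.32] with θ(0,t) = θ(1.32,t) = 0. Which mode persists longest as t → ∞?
Eigenvalues: λₙ = 0.56n²π²/1.32² - 11.9979.
First three modes:
  n=1: λ₁ = 0.56π²/1.32² - 11.9979 ≈ -8.826
  n=2: λ₂ = 2.24π²/1.32² - 11.9979 ≈ 0.69
  n=3: λ₃ = 5.04π²/1.32² - 11.9979 ≈ 16.551
Since 0.56π²/1.32² ≈ 3.172 < 11.9979, λ₁ < 0.
The n=1 mode grows fastest (−λₙ is largest for n=1) → dominates.
Asymptotic: θ ~ c₁ sin(πx/1.32) e^{8.826t} (exponential growth at rate −λ₁ ≈ 8.826).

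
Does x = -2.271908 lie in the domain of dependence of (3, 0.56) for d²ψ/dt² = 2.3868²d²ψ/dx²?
No. The domain of dependence is [1.663392, 4.336608], and -2.271908 is outside this interval.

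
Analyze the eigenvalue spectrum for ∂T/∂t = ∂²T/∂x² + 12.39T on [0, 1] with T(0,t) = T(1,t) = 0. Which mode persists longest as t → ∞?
Eigenvalues: λₙ = n²π²/1² - 12.39.
First three modes:
  n=1: λ₁ = π² - 12.39 ≈ -2.52
  n=2: λ₂ = 4π² - 12.39 ≈ 27.088
  n=3: λ₃ = 9π² - 12.39 ≈ 76.436
Since π² ≈ 9.87 < 12.39, λ₁ < 0.
The n=1 mode grows fastest (−λₙ is largest for n=1) → dominates.
Asymptotic: T ~ c₁ sin(πx/1) e^{2.52t} (exponential growth at rate −λ₁ ≈ 2.52).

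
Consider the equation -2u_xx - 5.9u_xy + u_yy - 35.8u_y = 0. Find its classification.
Hyperbolic. (A = -2, B = -5.9, C = 1 gives B² - 4AC = 42.81.)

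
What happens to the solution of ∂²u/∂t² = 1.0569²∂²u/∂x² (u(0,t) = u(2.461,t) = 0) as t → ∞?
u oscillates (no decay). Energy is conserved; the solution oscillates indefinitely as standing waves.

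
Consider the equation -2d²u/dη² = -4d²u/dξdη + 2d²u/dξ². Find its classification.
Rewriting in standard form: -2d²u/dξ² + 4d²u/dξdη - 2d²u/dη² = 0. Parabolic. (A = -2, B = 4, C = -2 gives B² - 4AC = 0.)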